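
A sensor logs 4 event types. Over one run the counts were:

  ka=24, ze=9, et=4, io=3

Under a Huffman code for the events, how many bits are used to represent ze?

Huffman merges, smallest pair first:
merge io(3) and et(4): 7
merge 7 and ze(9): 16
merge 16 and ka(24): 40
ze's leaf is at depth 2, giving a 2-bit codeword.

2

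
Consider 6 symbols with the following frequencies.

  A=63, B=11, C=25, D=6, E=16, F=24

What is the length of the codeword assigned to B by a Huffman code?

4

Build the tree from the bottom:
D(6) + B(11) → 17
E(16) + 17 → 33
F(24) + C(25) → 49
33 + 49 → 82
A(63) + 82 → 145
The subtree containing B is merged 4 times, so code length = 4.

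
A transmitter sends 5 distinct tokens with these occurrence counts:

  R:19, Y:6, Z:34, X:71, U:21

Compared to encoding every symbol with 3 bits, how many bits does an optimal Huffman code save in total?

151

Fixed-length: 3 bits × 151 symbols = 453 bits.
Huffman merges:
combine Y(6), R(19) → 25
combine U(21), 25 → 46
combine Z(34), 46 → 80
combine X(71), 80 → 151
Huffman total = 25 + 46 + 80 + 151 = 302 bits.
Saving = 453 − 302 = 151 bits.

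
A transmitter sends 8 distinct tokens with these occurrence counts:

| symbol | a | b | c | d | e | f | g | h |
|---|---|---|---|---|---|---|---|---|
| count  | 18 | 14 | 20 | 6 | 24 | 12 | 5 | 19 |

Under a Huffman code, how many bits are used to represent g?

Build the tree from the bottom:
g(5) + d(6) → 11
11 + f(12) → 23
b(14) + a(18) → 32
h(19) + c(20) → 39
23 + e(24) → 47
32 + 39 → 71
47 + 71 → 118
The subtree containing g is merged 4 times, so code length = 4.

4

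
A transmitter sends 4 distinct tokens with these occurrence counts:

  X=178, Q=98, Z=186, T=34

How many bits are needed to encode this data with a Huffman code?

938

Greedily combine the two least-frequent nodes:
combine T(34), Q(98) → 132
combine 132, X(178) → 310
combine Z(186), 310 → 496
Total encoded bits = sum of merged weights = 132 + 310 + 496 = 938.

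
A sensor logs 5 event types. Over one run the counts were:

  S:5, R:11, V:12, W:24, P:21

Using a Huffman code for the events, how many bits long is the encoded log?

162

Greedily combine the two least-frequent nodes:
merge S(5) and R(11): 16
merge V(12) and 16: 28
merge P(21) and W(24): 45
merge 28 and 45: 73
Total encoded bits = sum of merged weights = 16 + 28 + 45 + 73 = 162.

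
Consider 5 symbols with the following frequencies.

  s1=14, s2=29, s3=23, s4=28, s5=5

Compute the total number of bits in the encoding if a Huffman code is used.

217

Merge the two smallest weights repeatedly:
s5(5) + s1(14) → 19
19 + s3(23) → 42
s4(28) + s2(29) → 57
42 + 57 → 99
Total encoded bits = sum of merged weights = 19 + 42 + 57 + 99 = 217.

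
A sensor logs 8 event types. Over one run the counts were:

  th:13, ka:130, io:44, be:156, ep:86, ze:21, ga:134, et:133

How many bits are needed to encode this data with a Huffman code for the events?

1973

Build the Huffman tree bottom-up:
combine th(13), ze(21) → 34
combine 34, io(44) → 78
combine 78, ep(86) → 164
combine ka(130), et(133) → 263
combine ga(134), be(156) → 290
combine 164, 263 → 427
combine 290, 427 → 717
Total encoded bits = sum of merged weights = 34 + 78 + 164 + 263 + 290 + 427 + 717 = 1973.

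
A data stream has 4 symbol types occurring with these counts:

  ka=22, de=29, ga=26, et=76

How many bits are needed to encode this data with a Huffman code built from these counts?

278

Build the Huffman tree bottom-up:
ka(22) + ga(26) → 48
de(29) + 48 → 77
et(76) + 77 → 153
The encoded length is the sum of every internal node's weight: 48 + 77 + 153 = 278 bits.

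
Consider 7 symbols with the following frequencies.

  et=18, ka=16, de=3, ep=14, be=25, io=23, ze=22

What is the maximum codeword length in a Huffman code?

4

Merge the two lowest-weight nodes at each step:
merge de(3) and ep(14): 17
merge ka(16) and 17: 33
merge et(18) and ze(22): 40
merge io(23) and be(25): 48
merge 33 and 40: 73
merge 48 and 73: 121
The rarest symbols sit at the bottom; the longest codeword is 4 bits.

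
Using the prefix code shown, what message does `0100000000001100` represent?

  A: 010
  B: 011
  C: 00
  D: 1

ACCCCBC

Read left to right; each codeword is recognised as soon as it completes (prefix code):
  010→A | 00→C | 00→C | 00→C | 00→C | 011→B | 00→C
Decoded message: ACCCCBC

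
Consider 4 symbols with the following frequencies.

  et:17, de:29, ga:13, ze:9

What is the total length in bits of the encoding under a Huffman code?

Build the Huffman tree bottom-up:
merge ze(9) and ga(13): 22
merge et(17) and 22: 39
merge de(29) and 39: 68
Each symbol's bit-cost is frequency × depth; summing gives 129 bits (equivalently 22 + 39 + 68).

129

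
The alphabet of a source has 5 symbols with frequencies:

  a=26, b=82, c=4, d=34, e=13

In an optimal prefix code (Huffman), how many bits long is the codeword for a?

Repeatedly merge the two smallest:
c(4) + e(13) → 17
17 + a(26) → 43
d(34) + 43 → 77
77 + b(82) → 159
The subtree containing a is merged 3 times, so code length = 3.

3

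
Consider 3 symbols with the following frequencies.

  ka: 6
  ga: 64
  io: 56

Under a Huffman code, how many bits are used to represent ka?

Build the tree from the bottom:
merge ka(6) and io(56): 62
merge 62 and ga(64): 126
The subtree containing ka is merged 2 times, so code length = 2.

2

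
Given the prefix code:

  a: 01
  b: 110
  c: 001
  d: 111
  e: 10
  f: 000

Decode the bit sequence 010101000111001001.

aaafdcc

Read left to right; each codeword is recognised as soon as it completes (prefix code):
  01→a | 01→a | 01→a | 000→f | 111→d | 001→c | 001→c
Decoded message: aaafdcc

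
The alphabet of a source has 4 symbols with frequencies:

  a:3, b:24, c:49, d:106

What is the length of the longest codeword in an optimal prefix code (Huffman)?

Merge the two lowest-weight nodes at each step:
a(3) + b(24) → 27
27 + c(49) → 76
76 + d(106) → 182
The first pair merged (a, b) ends up deepest, at depth 3.

3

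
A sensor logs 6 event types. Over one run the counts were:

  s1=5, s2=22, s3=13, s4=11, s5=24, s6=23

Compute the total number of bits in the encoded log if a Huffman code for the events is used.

Merge the two smallest weights repeatedly:
merge s1(5) and s4(11): 16
merge s3(13) and 16: 29
merge s2(22) and s6(23): 45
merge s5(24) and 29: 53
merge 45 and 53: 98
Total encoded bits = sum of merged weights = 16 + 29 + 45 + 53 + 98 = 241.

241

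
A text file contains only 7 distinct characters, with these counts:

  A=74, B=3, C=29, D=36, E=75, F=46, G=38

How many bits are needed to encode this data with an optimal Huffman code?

Build the Huffman tree bottom-up:
merge B(3) and C(29): 32
merge 32 and D(36): 68
merge G(38) and F(46): 84
merge 68 and A(74): 142
merge E(75) and 84: 159
merge 142 and 159: 301
Total encoded bits = sum of merged weights = 32 + 68 + 84 + 142 + 159 + 301 = 786.

786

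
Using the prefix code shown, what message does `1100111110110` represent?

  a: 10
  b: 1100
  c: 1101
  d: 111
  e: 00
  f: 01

Read left to right; each codeword is recognised as soon as it completes (prefix code):
  1100→b | 111→d | 1101→c | 10→a
Decoded message: bdca

bdca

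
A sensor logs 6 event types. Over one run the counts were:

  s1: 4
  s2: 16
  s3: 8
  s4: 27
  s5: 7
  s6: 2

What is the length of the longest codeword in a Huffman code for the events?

5

Merge the two lowest-weight nodes at each step:
combine s6(2), s1(4) → 6
combine 6, s5(7) → 13
combine s3(8), 13 → 21
combine s2(16), 21 → 37
combine s4(27), 37 → 64
The first pair merged (s6, s1) ends up deepest, at depth 5.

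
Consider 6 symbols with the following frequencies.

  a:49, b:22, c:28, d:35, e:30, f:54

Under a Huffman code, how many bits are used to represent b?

Repeatedly merge the two smallest:
merge b(22) and c(28): 50
merge e(30) and d(35): 65
merge a(49) and 50: 99
merge f(54) and 65: 119
merge 99 and 119: 218
The subtree containing b is merged 3 times, so code length = 3.

3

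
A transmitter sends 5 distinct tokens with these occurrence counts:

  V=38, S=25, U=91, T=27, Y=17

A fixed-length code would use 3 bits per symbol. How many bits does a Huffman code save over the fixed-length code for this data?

Fixed-length: 3 bits × 198 symbols = 594 bits.
Huffman merges:
Y(17) + S(25) → 42
T(27) + V(38) → 65
42 + 65 → 107
U(91) + 107 → 198
Huffman total = 42 + 65 + 107 + 198 = 412 bits.
Saving = 594 − 412 = 182 bits.

182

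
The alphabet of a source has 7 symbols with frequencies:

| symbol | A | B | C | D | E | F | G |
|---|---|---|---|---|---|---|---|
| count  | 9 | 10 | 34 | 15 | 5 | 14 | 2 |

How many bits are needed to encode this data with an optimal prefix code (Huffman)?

222

Greedily combine the two least-frequent nodes:
merge G(2) and E(5): 7
merge 7 and A(9): 16
merge B(10) and F(14): 24
merge D(15) and 16: 31
merge 24 and 31: 55
merge C(34) and 55: 89
Total encoded bits = sum of merged weights = 7 + 16 + 24 + 31 + 55 + 89 = 222.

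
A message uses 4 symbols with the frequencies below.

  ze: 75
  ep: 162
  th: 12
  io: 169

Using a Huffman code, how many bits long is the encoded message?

Merge the two smallest weights repeatedly:
merge th(12) and ze(75): 87
merge 87 and ep(162): 249
merge io(169) and 249: 418
Each symbol's bit-cost is frequency × depth; summing gives 754 bits (equivalently 87 + 249 + 418).

754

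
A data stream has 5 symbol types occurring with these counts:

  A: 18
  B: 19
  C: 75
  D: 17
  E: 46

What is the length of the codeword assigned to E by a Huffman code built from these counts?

Repeatedly merge the two smallest:
D(17) + A(18) → 35
B(19) + 35 → 54
E(46) + 54 → 100
C(75) + 100 → 175
The subtree containing E is merged 2 times, so code length = 2.

2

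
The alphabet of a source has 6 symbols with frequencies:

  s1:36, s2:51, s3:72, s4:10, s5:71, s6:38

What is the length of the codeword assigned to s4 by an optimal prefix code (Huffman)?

4

Repeatedly merge the two smallest:
merge s4(10) and s1(36): 46
merge s6(38) and 46: 84
merge s2(51) and s5(71): 122
merge s3(72) and 84: 156
merge 122 and 156: 278
The subtree containing s4 is merged 4 times, so code length = 4.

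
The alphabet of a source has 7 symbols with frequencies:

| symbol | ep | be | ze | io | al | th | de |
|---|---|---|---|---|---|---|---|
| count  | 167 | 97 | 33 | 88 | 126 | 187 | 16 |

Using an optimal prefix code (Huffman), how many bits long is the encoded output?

1837

Merge the two smallest weights repeatedly:
merge de(16) and ze(33): 49
merge 49 and io(88): 137
merge be(97) and al(126): 223
merge 137 and ep(167): 304
merge th(187) and 223: 410
merge 304 and 410: 714
Each symbol's bit-cost is frequency × depth; summing gives 1837 bits (equivalently 49 + 137 + 223 + 304 + 410 + 714).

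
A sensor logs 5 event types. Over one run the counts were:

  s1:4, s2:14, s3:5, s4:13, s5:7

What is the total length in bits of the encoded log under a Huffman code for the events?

Greedily combine the two least-frequent nodes:
combine s1(4), s3(5) → 9
combine s5(7), 9 → 16
combine s4(13), s2(14) → 27
combine 16, 27 → 43
Each symbol's bit-cost is frequency × depth; summing gives 95 bits (equivalently 9 + 16 + 27 + 43).

95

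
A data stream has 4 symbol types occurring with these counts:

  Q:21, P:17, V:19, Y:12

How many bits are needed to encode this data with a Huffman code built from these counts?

138

Greedily combine the two least-frequent nodes:
merge Y(12) and P(17): 29
merge V(19) and Q(21): 40
merge 29 and 40: 69
Each symbol's bit-cost is frequency × depth; summing gives 138 bits (equivalently 29 + 40 + 69).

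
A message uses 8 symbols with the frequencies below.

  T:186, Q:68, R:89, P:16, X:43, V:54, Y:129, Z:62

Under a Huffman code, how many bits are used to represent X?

Huffman merges, smallest pair first:
P(16) + X(43) → 59
V(54) + 59 → 113
Z(62) + Q(68) → 130
R(89) + 113 → 202
Y(129) + 130 → 259
T(186) + 202 → 388
259 + 388 → 647
The subtree containing X is merged 5 times, so code length = 5.

5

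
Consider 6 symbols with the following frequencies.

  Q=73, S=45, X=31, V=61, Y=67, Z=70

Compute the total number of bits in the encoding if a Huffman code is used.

Build the Huffman tree bottom-up:
merge X(31) and S(45): 76
merge V(61) and Y(67): 128
merge Z(70) and Q(73): 143
merge 76 and 128: 204
merge 143 and 204: 347
Each symbol's bit-cost is frequency × depth; summing gives 898 bits (equivalently 76 + 128 + 143 + 204 + 347).

898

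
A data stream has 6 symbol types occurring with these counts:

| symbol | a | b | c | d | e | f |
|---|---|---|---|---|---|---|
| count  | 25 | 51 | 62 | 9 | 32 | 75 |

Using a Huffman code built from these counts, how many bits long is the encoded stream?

608

Build the Huffman tree bottom-up:
merge d(9) and a(25): 34
merge e(32) and 34: 66
merge b(51) and c(62): 113
merge 66 and f(75): 141
merge 113 and 141: 254
Total encoded bits = sum of merged weights = 34 + 66 + 113 + 141 + 254 = 608.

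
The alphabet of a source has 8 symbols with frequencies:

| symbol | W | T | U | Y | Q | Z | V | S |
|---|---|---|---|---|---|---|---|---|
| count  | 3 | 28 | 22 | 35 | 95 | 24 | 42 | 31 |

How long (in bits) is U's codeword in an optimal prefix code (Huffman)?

4

Build the tree from the bottom:
combine W(3), U(22) → 25
combine Z(24), 25 → 49
combine T(28), S(31) → 59
combine Y(35), V(42) → 77
combine 49, 59 → 108
combine 77, Q(95) → 172
combine 108, 172 → 280
U's leaf is at depth 4, giving a 4-bit codeword.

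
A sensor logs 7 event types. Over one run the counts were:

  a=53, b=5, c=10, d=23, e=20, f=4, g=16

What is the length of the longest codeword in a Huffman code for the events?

Merge the two lowest-weight nodes at each step:
combine f(4), b(5) → 9
combine 9, c(10) → 19
combine g(16), 19 → 35
combine e(20), d(23) → 43
combine 35, 43 → 78
combine a(53), 78 → 131
The first pair merged (f, b) ends up deepest, at depth 5.

5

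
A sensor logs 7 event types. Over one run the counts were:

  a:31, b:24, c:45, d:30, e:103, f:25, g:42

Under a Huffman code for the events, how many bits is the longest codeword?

3

Merge the two lowest-weight nodes at each step:
combine b(24), f(25) → 49
combine d(30), a(31) → 61
combine g(42), c(45) → 87
combine 49, 61 → 110
combine 87, e(103) → 190
combine 110, 190 → 300
The rarest symbols sit at the bottom; the longest codeword is 3 bits.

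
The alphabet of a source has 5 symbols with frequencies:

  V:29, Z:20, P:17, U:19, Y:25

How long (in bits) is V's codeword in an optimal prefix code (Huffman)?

2

Repeatedly merge the two smallest:
combine P(17), U(19) → 36
combine Z(20), Y(25) → 45
combine V(29), 36 → 65
combine 45, 65 → 110
The subtree containing V is merged 2 times, so code length = 2.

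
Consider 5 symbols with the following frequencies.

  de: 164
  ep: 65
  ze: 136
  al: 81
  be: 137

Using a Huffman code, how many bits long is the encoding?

1312

Merge the two smallest weights repeatedly:
combine ep(65), al(81) → 146
combine ze(136), be(137) → 273
combine 146, de(164) → 310
combine 273, 310 → 583
Total encoded bits = sum of merged weights = 146 + 273 + 310 + 583 = 1312.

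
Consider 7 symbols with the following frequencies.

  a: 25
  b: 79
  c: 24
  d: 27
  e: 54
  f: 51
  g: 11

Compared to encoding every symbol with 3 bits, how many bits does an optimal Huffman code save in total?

98

Fixed-length: 3 bits × 271 symbols = 813 bits.
Huffman merges:
combine g(11), c(24) → 35
combine a(25), d(27) → 52
combine 35, f(51) → 86
combine 52, e(54) → 106
combine b(79), 86 → 165
combine 106, 165 → 271
Huffman total = 35 + 52 + 86 + 106 + 165 + 271 = 715 bits.
Saving = 813 − 715 = 98 bits.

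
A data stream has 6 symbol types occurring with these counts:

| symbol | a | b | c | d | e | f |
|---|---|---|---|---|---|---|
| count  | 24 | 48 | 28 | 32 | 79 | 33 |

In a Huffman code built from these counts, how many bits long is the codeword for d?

3

Build the tree from the bottom:
a(24) + c(28) → 52
d(32) + f(33) → 65
b(48) + 52 → 100
65 + e(79) → 144
100 + 144 → 244
The subtree containing d is merged 3 times, so code length = 3.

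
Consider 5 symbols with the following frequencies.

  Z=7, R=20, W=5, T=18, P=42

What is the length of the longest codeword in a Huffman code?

4

Merge the two lowest-weight nodes at each step:
combine W(5), Z(7) → 12
combine 12, T(18) → 30
combine R(20), 30 → 50
combine P(42), 50 → 92
Maximum depth reached is 4.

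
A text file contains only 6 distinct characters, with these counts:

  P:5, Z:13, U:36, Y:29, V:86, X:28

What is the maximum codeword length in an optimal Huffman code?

4

Merge the two lowest-weight nodes at each step:
combine P(5), Z(13) → 18
combine 18, X(28) → 46
combine Y(29), U(36) → 65
combine 46, 65 → 111
combine V(86), 111 → 197
Maximum depth reached is 4.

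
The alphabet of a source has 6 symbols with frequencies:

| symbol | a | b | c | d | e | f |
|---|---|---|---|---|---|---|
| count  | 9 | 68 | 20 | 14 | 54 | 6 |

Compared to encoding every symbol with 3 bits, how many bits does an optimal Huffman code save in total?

Fixed-length: 3 bits × 171 symbols = 513 bits.
Huffman merges:
merge f(6) and a(9): 15
merge d(14) and 15: 29
merge c(20) and 29: 49
merge 49 and e(54): 103
merge b(68) and 103: 171
Huffman total = 15 + 29 + 49 + 103 + 171 = 367 bits.
Saving = 513 − 367 = 146 bits.

146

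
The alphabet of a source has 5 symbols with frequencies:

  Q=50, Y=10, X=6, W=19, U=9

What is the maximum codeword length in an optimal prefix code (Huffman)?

4

Merge the two lowest-weight nodes at each step:
combine X(6), U(9) → 15
combine Y(10), 15 → 25
combine W(19), 25 → 44
combine 44, Q(50) → 94
The first pair merged (X, U) ends up deepest, at depth 4.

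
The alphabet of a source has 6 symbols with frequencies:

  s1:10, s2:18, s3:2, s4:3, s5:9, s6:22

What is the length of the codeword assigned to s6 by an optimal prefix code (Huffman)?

2

Huffman merges, smallest pair first:
s3(2) + s4(3) → 5
5 + s5(9) → 14
s1(10) + 14 → 24
s2(18) + s6(22) → 40
24 + 40 → 64
s6's leaf is at depth 2, giving a 2-bit codeword.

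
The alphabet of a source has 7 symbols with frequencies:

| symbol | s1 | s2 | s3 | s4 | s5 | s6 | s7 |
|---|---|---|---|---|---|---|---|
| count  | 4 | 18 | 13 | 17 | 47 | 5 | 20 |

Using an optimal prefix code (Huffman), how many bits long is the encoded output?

Build the Huffman tree bottom-up:
merge s1(4) and s6(5): 9
merge 9 and s3(13): 22
merge s4(17) and s2(18): 35
merge s7(20) and 22: 42
merge 35 and 42: 77
merge s5(47) and 77: 124
The encoded length is the sum of every internal node's weight: 9 + 22 + 35 + 42 + 77 + 124 = 309 bits.

309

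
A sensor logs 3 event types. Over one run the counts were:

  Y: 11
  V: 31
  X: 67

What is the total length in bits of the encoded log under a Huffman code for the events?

151

Merge the two smallest weights repeatedly:
combine Y(11), V(31) → 42
combine 42, X(67) → 109
The encoded length is the sum of every internal node's weight: 42 + 109 = 151 bits.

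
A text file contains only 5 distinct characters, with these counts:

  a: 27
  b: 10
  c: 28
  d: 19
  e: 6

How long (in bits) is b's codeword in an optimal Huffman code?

3

Repeatedly merge the two smallest:
combine e(6), b(10) → 16
combine 16, d(19) → 35
combine a(27), c(28) → 55
combine 35, 55 → 90
b's leaf is at depth 3, giving a 3-bit codeword.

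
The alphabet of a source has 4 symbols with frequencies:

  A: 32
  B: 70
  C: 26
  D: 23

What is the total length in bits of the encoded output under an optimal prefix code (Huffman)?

281

Build the Huffman tree bottom-up:
combine D(23), C(26) → 49
combine A(32), 49 → 81
combine B(70), 81 → 151
Total encoded bits = sum of merged weights = 49 + 81 + 151 = 281.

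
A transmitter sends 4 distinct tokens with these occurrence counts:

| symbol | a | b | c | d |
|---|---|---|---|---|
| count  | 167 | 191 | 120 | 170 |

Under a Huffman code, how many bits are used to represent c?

2

Repeatedly merge the two smallest:
merge c(120) and a(167): 287
merge d(170) and b(191): 361
merge 287 and 361: 648
The subtree containing c is merged 2 times, so code length = 2.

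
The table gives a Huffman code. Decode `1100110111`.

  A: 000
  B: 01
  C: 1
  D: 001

Read left to right; each codeword is recognised as soon as it completes (prefix code):
  1→C | 1→C | 001→D | 1→C | 01→B | 1→C | 1→C
Decoded message: CCDCBCC

CCDCBCC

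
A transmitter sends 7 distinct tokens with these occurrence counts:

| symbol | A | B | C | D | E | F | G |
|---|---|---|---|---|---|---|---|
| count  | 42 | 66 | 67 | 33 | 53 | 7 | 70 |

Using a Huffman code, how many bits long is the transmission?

Greedily combine the two least-frequent nodes:
combine F(7), D(33) → 40
combine 40, A(42) → 82
combine E(53), B(66) → 119
combine C(67), G(70) → 137
combine 82, 119 → 201
combine 137, 201 → 338
The encoded length is the sum of every internal node's weight: 40 + 82 + 119 + 137 + 201 + 338 = 917 bits.

917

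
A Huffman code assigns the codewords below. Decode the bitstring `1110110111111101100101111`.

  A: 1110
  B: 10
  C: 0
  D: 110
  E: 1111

Read left to right; each codeword is recognised as soon as it completes (prefix code):
  1110→A | 110→D | 1111→E | 1110→A | 110→D | 0→C | 10→B | 1111→E
Decoded message: ADEADCBE

ADEADCBE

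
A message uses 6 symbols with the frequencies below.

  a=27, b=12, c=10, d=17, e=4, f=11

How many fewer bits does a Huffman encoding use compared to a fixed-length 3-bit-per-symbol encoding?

44

Fixed-length: 3 bits × 81 symbols = 243 bits.
Huffman merges:
merge e(4) and c(10): 14
merge f(11) and b(12): 23
merge 14 and d(17): 31
merge 23 and a(27): 50
merge 31 and 50: 81
Huffman total = 14 + 23 + 31 + 50 + 81 = 199 bits.
Saving = 243 − 199 = 44 bits.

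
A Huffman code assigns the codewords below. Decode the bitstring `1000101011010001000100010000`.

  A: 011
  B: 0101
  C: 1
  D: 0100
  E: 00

Read left to right; each codeword is recognised as soon as it completes (prefix code):
  1→C | 00→E | 0101→B | 011→A | 0100→D | 0100→D | 0100→D | 0100→D | 00→E
Decoded message: CEBADDDDE

CEBADDDDE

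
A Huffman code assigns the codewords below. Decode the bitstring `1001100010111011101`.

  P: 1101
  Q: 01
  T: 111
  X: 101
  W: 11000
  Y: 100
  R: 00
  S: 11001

Read left to right; each codeword is recognised as soon as it completes (prefix code):
  100→Y | 11000→W | 101→X | 1101→P | 1101→P
Decoded message: YWXPP

YWXPP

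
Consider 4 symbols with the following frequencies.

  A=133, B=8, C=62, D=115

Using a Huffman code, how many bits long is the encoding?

573

Merge the two smallest weights repeatedly:
combine B(8), C(62) → 70
combine 70, D(115) → 185
combine A(133), 185 → 318
Total encoded bits = sum of merged weights = 70 + 185 + 318 = 573.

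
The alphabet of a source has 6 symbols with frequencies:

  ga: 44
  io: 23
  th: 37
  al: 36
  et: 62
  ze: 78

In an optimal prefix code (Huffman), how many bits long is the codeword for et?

2

Repeatedly merge the two smallest:
combine io(23), al(36) → 59
combine th(37), ga(44) → 81
combine 59, et(62) → 121
combine ze(78), 81 → 159
combine 121, 159 → 280
The subtree containing et is merged 2 times, so code length = 2.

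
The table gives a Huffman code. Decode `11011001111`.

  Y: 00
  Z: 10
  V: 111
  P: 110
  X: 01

Read left to right; each codeword is recognised as soon as it completes (prefix code):
  110→P | 110→P | 01→X | 111→V
Decoded message: PPXV

PPXV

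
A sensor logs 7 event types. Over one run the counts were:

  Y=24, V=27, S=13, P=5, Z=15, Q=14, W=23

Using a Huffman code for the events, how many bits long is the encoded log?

330

Merge the two smallest weights repeatedly:
merge P(5) and S(13): 18
merge Q(14) and Z(15): 29
merge 18 and W(23): 41
merge Y(24) and V(27): 51
merge 29 and 41: 70
merge 51 and 70: 121
The encoded length is the sum of every internal node's weight: 18 + 29 + 41 + 51 + 70 + 121 = 330 bits.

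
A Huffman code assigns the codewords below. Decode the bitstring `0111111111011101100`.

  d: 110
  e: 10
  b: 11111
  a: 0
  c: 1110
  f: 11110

abfcda

Read left to right; each codeword is recognised as soon as it completes (prefix code):
  0→a | 11111→b | 11110→f | 1110→c | 110→d | 0→a
Decoded message: abfcda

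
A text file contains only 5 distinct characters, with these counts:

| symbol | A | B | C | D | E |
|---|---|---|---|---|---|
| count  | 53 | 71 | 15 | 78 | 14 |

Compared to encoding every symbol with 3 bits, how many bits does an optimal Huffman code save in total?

202

Fixed-length: 3 bits × 231 symbols = 693 bits.
Huffman merges:
merge E(14) and C(15): 29
merge 29 and A(53): 82
merge B(71) and D(78): 149
merge 82 and 149: 231
Huffman total = 29 + 82 + 149 + 231 = 491 bits.
Saving = 693 − 491 = 202 bits.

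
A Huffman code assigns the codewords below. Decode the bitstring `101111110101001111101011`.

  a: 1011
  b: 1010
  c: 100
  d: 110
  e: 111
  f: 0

Read left to right; each codeword is recognised as soon as it completes (prefix code):
  1011→a | 111→e | 1010→b | 100→c | 111→e | 110→d | 1011→a
Decoded message: aebceda

aebceda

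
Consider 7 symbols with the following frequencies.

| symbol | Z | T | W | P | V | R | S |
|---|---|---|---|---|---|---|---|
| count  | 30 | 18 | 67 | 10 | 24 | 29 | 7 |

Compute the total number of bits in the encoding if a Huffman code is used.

Merge the two smallest weights repeatedly:
merge S(7) and P(10): 17
merge 17 and T(18): 35
merge V(24) and R(29): 53
merge Z(30) and 35: 65
merge 53 and 65: 118
merge W(67) and 118: 185
Total encoded bits = sum of merged weights = 17 + 35 + 53 + 65 + 118 + 185 = 473.

473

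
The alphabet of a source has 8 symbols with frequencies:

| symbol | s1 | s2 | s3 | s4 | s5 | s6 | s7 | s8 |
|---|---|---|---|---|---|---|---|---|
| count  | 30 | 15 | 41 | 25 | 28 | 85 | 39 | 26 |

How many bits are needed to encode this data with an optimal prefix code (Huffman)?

Build the Huffman tree bottom-up:
s2(15) + s4(25) → 40
s8(26) + s5(28) → 54
s1(30) + s7(39) → 69
40 + s3(41) → 81
54 + 69 → 123
81 + s6(85) → 166
123 + 166 → 289
Total encoded bits = sum of merged weights = 40 + 54 + 69 + 81 + 123 + 166 + 289 = 822.

822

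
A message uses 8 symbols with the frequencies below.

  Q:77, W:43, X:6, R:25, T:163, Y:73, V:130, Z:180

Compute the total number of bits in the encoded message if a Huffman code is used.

1853

Greedily combine the two least-frequent nodes:
merge X(6) and R(25): 31
merge 31 and W(43): 74
merge Y(73) and 74: 147
merge Q(77) and V(130): 207
merge 147 and T(163): 310
merge Z(180) and 207: 387
merge 310 and 387: 697
Total encoded bits = sum of merged weights = 31 + 74 + 147 + 207 + 310 + 387 + 697 = 1853.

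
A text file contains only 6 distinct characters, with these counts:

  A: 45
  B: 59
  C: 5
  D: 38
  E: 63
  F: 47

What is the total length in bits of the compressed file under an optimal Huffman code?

645

Build the Huffman tree bottom-up:
combine C(5), D(38) → 43
combine 43, A(45) → 88
combine F(47), B(59) → 106
combine E(63), 88 → 151
combine 106, 151 → 257
Each symbol's bit-cost is frequency × depth; summing gives 645 bits (equivalently 43 + 88 + 106 + 151 + 257).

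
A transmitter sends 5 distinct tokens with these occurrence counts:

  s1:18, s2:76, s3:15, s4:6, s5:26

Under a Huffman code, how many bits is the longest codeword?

4

Merge the two lowest-weight nodes at each step:
s4(6) + s3(15) → 21
s1(18) + 21 → 39
s5(26) + 39 → 65
65 + s2(76) → 141
The first pair merged (s4, s3) ends up deepest, at depth 4.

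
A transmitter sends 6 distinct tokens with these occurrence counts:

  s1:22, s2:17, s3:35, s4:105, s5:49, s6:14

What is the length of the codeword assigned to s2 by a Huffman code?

4

Huffman merges, smallest pair first:
s6(14) + s2(17) → 31
s1(22) + 31 → 53
s3(35) + s5(49) → 84
53 + 84 → 137
s4(105) + 137 → 242
s2's leaf is at depth 4, giving a 4-bit codeword.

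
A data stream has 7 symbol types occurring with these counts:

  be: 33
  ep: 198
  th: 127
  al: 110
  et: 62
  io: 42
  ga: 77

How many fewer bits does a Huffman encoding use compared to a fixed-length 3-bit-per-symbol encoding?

250

Fixed-length: 3 bits × 649 symbols = 1947 bits.
Huffman merges:
be(33) + io(42) → 75
et(62) + 75 → 137
ga(77) + al(110) → 187
th(127) + 137 → 264
187 + ep(198) → 385
264 + 385 → 649
Huffman total = 75 + 137 + 187 + 264 + 385 + 649 = 1697 bits.
Saving = 1947 − 1697 = 250 bits.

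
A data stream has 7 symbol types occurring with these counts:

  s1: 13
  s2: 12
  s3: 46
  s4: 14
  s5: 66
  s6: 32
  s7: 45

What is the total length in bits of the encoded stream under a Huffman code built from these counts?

591

Greedily combine the two least-frequent nodes:
s2(12) + s1(13) → 25
s4(14) + 25 → 39
s6(32) + 39 → 71
s7(45) + s3(46) → 91
s5(66) + 71 → 137
91 + 137 → 228
Total encoded bits = sum of merged weights = 25 + 39 + 71 + 91 + 137 + 228 = 591.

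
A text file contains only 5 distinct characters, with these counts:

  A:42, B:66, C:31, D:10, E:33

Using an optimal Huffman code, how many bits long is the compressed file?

405

Merge the two smallest weights repeatedly:
D(10) + C(31) → 41
E(33) + 41 → 74
A(42) + B(66) → 108
74 + 108 → 182
Each symbol's bit-cost is frequency × depth; summing gives 405 bits (equivalently 41 + 74 + 108 + 182).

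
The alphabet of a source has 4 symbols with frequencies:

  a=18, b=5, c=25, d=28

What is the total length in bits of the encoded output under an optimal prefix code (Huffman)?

Merge the two smallest weights repeatedly:
merge b(5) and a(18): 23
merge 23 and c(25): 48
merge d(28) and 48: 76
Each symbol's bit-cost is frequency × depth; summing gives 147 bits (equivalently 23 + 48 + 76).

147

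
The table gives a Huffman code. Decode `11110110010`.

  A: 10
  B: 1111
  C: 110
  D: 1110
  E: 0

Read left to right; each codeword is recognised as soon as it completes (prefix code):
  1111→B | 0→E | 110→C | 0→E | 10→A
Decoded message: BECEA

BECEA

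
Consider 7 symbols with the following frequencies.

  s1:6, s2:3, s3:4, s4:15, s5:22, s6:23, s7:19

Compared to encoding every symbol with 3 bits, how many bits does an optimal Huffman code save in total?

Fixed-length: 3 bits × 92 symbols = 276 bits.
Huffman merges:
combine s2(3), s3(4) → 7
combine s1(6), 7 → 13
combine 13, s4(15) → 28
combine s7(19), s5(22) → 41
combine s6(23), 28 → 51
combine 41, 51 → 92
Huffman total = 7 + 13 + 28 + 41 + 51 + 92 = 232 bits.
Saving = 276 − 232 = 44 bits.

44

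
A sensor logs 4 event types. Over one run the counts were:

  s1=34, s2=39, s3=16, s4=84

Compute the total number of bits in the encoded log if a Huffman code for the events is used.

Merge the two smallest weights repeatedly:
merge s3(16) and s1(34): 50
merge s2(39) and 50: 89
merge s4(84) and 89: 173
The encoded length is the sum of every internal node's weight: 50 + 89 + 173 = 312 bits.

312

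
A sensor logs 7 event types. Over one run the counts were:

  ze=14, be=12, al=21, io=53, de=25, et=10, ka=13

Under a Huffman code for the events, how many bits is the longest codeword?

4

Merge the two lowest-weight nodes at each step:
combine et(10), be(12) → 22
combine ka(13), ze(14) → 27
combine al(21), 22 → 43
combine de(25), 27 → 52
combine 43, 52 → 95
combine io(53), 95 → 148
The rarest symbols sit at the bottom; the longest codeword is 4 bits.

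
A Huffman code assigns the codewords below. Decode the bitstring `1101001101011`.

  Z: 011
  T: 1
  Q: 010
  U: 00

Read left to right; each codeword is recognised as soon as it completes (prefix code):
  1→T | 1→T | 010→Q | 011→Z | 010→Q | 1→T | 1→T
Decoded message: TTQZQTT

TTQZQTT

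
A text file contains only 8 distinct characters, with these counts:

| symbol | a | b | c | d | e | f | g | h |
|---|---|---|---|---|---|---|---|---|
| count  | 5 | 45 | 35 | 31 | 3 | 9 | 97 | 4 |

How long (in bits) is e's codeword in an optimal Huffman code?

Repeatedly merge the two smallest:
combine e(3), h(4) → 7
combine a(5), 7 → 12
combine f(9), 12 → 21
combine 21, d(31) → 52
combine c(35), b(45) → 80
combine 52, 80 → 132
combine g(97), 132 → 229
e's leaf is at depth 6, giving a 6-bit codeword.

6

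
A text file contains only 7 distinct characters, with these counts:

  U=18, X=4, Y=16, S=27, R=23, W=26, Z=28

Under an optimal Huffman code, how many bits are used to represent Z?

2

Huffman merges, smallest pair first:
merge X(4) and Y(16): 20
merge U(18) and 20: 38
merge R(23) and W(26): 49
merge S(27) and Z(28): 55
merge 38 and 49: 87
merge 55 and 87: 142
Z's leaf is at depth 2, giving a 2-bit codeword.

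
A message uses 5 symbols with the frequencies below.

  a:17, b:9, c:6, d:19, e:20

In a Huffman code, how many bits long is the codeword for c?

Repeatedly merge the two smallest:
combine c(6), b(9) → 15
combine 15, a(17) → 32
combine d(19), e(20) → 39
combine 32, 39 → 71
c sits 3 levels below the root, so its codeword is 3 bits.

3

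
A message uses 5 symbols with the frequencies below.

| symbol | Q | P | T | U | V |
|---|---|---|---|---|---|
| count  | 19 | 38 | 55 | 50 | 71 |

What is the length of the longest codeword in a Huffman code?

3

Merge the two lowest-weight nodes at each step:
merge Q(19) and P(38): 57
merge U(50) and T(55): 105
merge 57 and V(71): 128
merge 105 and 128: 233
The first pair merged (Q, P) ends up deepest, at depth 3.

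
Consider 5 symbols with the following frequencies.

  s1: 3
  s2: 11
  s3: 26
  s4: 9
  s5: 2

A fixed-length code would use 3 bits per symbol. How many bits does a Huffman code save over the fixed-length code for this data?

58

Fixed-length: 3 bits × 51 symbols = 153 bits.
Huffman merges:
merge s5(2) and s1(3): 5
merge 5 and s4(9): 14
merge s2(11) and 14: 25
merge 25 and s3(26): 51
Huffman total = 5 + 14 + 25 + 51 = 95 bits.
Saving = 153 − 95 = 58 bits.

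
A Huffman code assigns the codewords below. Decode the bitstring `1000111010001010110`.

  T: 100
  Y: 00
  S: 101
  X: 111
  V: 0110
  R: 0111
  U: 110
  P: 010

Read left to right; each codeword is recognised as soon as it completes (prefix code):
  100→T | 0111→R | 010→P | 00→Y | 101→S | 0110→V
Decoded message: TRPYSV

TRPYSV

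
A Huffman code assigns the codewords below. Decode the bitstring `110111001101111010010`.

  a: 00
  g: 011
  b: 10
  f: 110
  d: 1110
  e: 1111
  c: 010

fdggfbc

Read left to right; each codeword is recognised as soon as it completes (prefix code):
  110→f | 1110→d | 011→g | 011→g | 110→f | 10→b | 010→c
Decoded message: fdggfbc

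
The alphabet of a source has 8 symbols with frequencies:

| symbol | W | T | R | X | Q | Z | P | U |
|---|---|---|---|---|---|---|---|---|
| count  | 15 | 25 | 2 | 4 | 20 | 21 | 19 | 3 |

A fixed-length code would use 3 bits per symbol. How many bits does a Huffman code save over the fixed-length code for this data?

Fixed-length: 3 bits × 109 symbols = 327 bits.
Huffman merges:
merge R(2) and U(3): 5
merge X(4) and 5: 9
merge 9 and W(15): 24
merge P(19) and Q(20): 39
merge Z(21) and 24: 45
merge T(25) and 39: 64
merge 45 and 64: 109
Huffman total = 5 + 9 + 24 + 39 + 45 + 64 + 109 = 295 bits.
Saving = 327 − 295 = 32 bits.

32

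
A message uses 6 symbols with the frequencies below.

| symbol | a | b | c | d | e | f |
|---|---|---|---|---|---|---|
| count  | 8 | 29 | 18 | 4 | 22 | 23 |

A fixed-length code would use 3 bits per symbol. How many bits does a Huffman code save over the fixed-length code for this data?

62

Fixed-length: 3 bits × 104 symbols = 312 bits.
Huffman merges:
merge d(4) and a(8): 12
merge 12 and c(18): 30
merge e(22) and f(23): 45
merge b(29) and 30: 59
merge 45 and 59: 104
Huffman total = 12 + 30 + 45 + 59 + 104 = 250 bits.
Saving = 312 − 250 = 62 bits.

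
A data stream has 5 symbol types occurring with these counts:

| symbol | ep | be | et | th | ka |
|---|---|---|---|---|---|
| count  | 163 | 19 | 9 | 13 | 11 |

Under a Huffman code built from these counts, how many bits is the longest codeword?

Merge the two lowest-weight nodes at each step:
merge et(9) and ka(11): 20
merge th(13) and be(19): 32
merge 20 and 32: 52
merge 52 and ep(163): 215
Maximum depth reached is 3.

3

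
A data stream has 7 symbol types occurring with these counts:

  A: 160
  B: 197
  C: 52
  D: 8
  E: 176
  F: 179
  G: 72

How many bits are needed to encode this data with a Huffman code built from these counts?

2172

Merge the two smallest weights repeatedly:
merge D(8) and C(52): 60
merge 60 and G(72): 132
merge 132 and A(160): 292
merge E(176) and F(179): 355
merge B(197) and 292: 489
merge 355 and 489: 844
The encoded length is the sum of every internal node's weight: 60 + 132 + 292 + 355 + 489 + 844 = 2172 bits.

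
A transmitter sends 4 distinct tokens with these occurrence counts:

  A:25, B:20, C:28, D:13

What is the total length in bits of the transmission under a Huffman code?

Merge the two smallest weights repeatedly:
D(13) + B(20) → 33
A(25) + C(28) → 53
33 + 53 → 86
The encoded length is the sum of every internal node's weight: 33 + 53 + 86 = 172 bits.

172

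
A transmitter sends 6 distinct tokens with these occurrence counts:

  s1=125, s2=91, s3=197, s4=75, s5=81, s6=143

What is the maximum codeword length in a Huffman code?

Merge the two lowest-weight nodes at each step:
merge s4(75) and s5(81): 156
merge s2(91) and s1(125): 216
merge s6(143) and 156: 299
merge s3(197) and 216: 413
merge 299 and 413: 712
The first pair merged (s4, s5) ends up deepest, at depth 3.

3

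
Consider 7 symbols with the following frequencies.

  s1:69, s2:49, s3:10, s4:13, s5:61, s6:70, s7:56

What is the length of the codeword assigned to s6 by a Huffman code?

Repeatedly merge the two smallest:
merge s3(10) and s4(13): 23
merge 23 and s2(49): 72
merge s7(56) and s5(61): 117
merge s1(69) and s6(70): 139
merge 72 and 117: 189
merge 139 and 189: 328
s6 sits 2 levels below the root, so its codeword is 2 bits.

2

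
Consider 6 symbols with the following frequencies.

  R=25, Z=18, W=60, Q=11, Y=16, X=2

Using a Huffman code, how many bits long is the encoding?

289

Build the Huffman tree bottom-up:
combine X(2), Q(11) → 13
combine 13, Y(16) → 29
combine Z(18), R(25) → 43
combine 29, 43 → 72
combine W(60), 72 → 132
The encoded length is the sum of every internal node's weight: 13 + 29 + 43 + 72 + 132 = 289 bits.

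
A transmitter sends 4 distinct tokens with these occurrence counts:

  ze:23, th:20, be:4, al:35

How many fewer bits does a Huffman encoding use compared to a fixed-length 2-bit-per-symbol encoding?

Fixed-length: 2 bits × 82 symbols = 164 bits.
Huffman merges:
merge be(4) and th(20): 24
merge ze(23) and 24: 47
merge al(35) and 47: 82
Huffman total = 24 + 47 + 82 = 153 bits.
Saving = 164 − 153 = 11 bits.

11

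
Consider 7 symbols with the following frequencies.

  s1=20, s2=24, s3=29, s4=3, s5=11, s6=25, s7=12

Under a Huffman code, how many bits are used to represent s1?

Repeatedly merge the two smallest:
merge s4(3) and s5(11): 14
merge s7(12) and 14: 26
merge s1(20) and s2(24): 44
merge s6(25) and 26: 51
merge s3(29) and 44: 73
merge 51 and 73: 124
The subtree containing s1 is merged 3 times, so code length = 3.

3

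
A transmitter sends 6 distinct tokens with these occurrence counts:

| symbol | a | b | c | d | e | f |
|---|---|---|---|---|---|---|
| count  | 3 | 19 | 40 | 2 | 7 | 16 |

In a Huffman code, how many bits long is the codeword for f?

3

Build the tree from the bottom:
combine d(2), a(3) → 5
combine 5, e(7) → 12
combine 12, f(16) → 28
combine b(19), 28 → 47
combine c(40), 47 → 87
f's leaf is at depth 3, giving a 3-bit codeword.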